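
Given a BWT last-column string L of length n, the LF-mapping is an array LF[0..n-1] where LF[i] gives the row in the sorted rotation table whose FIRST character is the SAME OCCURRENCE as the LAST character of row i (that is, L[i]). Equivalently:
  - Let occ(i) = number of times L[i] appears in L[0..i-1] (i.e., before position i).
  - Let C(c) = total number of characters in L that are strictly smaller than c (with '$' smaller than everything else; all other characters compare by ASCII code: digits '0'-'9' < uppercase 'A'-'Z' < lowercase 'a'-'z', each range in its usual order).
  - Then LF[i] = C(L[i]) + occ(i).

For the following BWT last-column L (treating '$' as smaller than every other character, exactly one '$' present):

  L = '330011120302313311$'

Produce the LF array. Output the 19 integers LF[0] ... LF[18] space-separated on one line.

Answer: 13 14 1 2 5 6 7 11 3 15 4 12 16 8 17 18 9 10 0

Derivation:
Char counts: '$':1, '0':4, '1':6, '2':2, '3':6
C (first-col start): C('$')=0, C('0')=1, C('1')=5, C('2')=11, C('3')=13
L[0]='3': occ=0, LF[0]=C('3')+0=13+0=13
L[1]='3': occ=1, LF[1]=C('3')+1=13+1=14
L[2]='0': occ=0, LF[2]=C('0')+0=1+0=1
L[3]='0': occ=1, LF[3]=C('0')+1=1+1=2
L[4]='1': occ=0, LF[4]=C('1')+0=5+0=5
L[5]='1': occ=1, LF[5]=C('1')+1=5+1=6
L[6]='1': occ=2, LF[6]=C('1')+2=5+2=7
L[7]='2': occ=0, LF[7]=C('2')+0=11+0=11
L[8]='0': occ=2, LF[8]=C('0')+2=1+2=3
L[9]='3': occ=2, LF[9]=C('3')+2=13+2=15
L[10]='0': occ=3, LF[10]=C('0')+3=1+3=4
L[11]='2': occ=1, LF[11]=C('2')+1=11+1=12
L[12]='3': occ=3, LF[12]=C('3')+3=13+3=16
L[13]='1': occ=3, LF[13]=C('1')+3=5+3=8
L[14]='3': occ=4, LF[14]=C('3')+4=13+4=17
L[15]='3': occ=5, LF[15]=C('3')+5=13+5=18
L[16]='1': occ=4, LF[16]=C('1')+4=5+4=9
L[17]='1': occ=5, LF[17]=C('1')+5=5+5=10
L[18]='$': occ=0, LF[18]=C('$')+0=0+0=0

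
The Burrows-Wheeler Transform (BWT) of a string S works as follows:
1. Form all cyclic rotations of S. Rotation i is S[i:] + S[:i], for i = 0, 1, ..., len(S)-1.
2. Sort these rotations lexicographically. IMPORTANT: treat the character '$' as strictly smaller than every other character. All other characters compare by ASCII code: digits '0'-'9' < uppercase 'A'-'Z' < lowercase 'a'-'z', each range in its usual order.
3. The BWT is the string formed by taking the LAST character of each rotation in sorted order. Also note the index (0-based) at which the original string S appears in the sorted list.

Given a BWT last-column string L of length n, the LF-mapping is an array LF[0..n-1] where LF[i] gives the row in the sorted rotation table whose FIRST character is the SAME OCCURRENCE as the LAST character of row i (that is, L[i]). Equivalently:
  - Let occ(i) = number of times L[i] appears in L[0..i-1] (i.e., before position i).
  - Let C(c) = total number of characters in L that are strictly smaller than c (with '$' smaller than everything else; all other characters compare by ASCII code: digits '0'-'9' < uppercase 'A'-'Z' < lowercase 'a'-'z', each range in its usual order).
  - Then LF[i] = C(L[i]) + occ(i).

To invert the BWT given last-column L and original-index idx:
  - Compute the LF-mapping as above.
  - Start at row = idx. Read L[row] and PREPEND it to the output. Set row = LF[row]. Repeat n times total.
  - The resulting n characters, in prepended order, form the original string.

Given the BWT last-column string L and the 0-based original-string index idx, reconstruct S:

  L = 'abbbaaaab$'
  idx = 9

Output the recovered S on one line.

Answer: bbaabaaba$

Derivation:
LF mapping: 1 6 7 8 2 3 4 5 9 0
Walk LF starting at row 9, prepending L[row]:
  step 1: row=9, L[9]='$', prepend. Next row=LF[9]=0
  step 2: row=0, L[0]='a', prepend. Next row=LF[0]=1
  step 3: row=1, L[1]='b', prepend. Next row=LF[1]=6
  step 4: row=6, L[6]='a', prepend. Next row=LF[6]=4
  step 5: row=4, L[4]='a', prepend. Next row=LF[4]=2
  step 6: row=2, L[2]='b', prepend. Next row=LF[2]=7
  step 7: row=7, L[7]='a', prepend. Next row=LF[7]=5
  step 8: row=5, L[5]='a', prepend. Next row=LF[5]=3
  step 9: row=3, L[3]='b', prepend. Next row=LF[3]=8
  step 10: row=8, L[8]='b', prepend. Next row=LF[8]=9
Reversed output: bbaabaaba$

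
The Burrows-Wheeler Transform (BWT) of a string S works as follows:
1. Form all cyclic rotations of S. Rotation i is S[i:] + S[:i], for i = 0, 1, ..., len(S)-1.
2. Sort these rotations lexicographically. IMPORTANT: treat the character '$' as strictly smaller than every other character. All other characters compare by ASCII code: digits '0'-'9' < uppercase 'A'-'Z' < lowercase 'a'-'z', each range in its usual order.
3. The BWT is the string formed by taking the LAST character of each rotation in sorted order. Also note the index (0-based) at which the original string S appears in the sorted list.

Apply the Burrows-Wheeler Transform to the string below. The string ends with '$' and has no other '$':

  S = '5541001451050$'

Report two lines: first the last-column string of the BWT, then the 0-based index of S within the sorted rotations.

All 14 rotations (rotation i = S[i:]+S[:i]):
  rot[0] = 5541001451050$
  rot[1] = 541001451050$5
  rot[2] = 41001451050$55
  rot[3] = 1001451050$554
  rot[4] = 001451050$5541
  rot[5] = 01451050$55410
  rot[6] = 1451050$554100
  rot[7] = 451050$5541001
  rot[8] = 51050$55410014
  rot[9] = 1050$554100145
  rot[10] = 050$5541001451
  rot[11] = 50$55410014510
  rot[12] = 0$554100145105
  rot[13] = $5541001451050
Sorted (with $ < everything):
  sorted[0] = $5541001451050  (last char: '0')
  sorted[1] = 0$554100145105  (last char: '5')
  sorted[2] = 001451050$5541  (last char: '1')
  sorted[3] = 01451050$55410  (last char: '0')
  sorted[4] = 050$5541001451  (last char: '1')
  sorted[5] = 1001451050$554  (last char: '4')
  sorted[6] = 1050$554100145  (last char: '5')
  sorted[7] = 1451050$554100  (last char: '0')
  sorted[8] = 41001451050$55  (last char: '5')
  sorted[9] = 451050$5541001  (last char: '1')
  sorted[10] = 50$55410014510  (last char: '0')
  sorted[11] = 51050$55410014  (last char: '4')
  sorted[12] = 541001451050$5  (last char: '5')
  sorted[13] = 5541001451050$  (last char: '$')
Last column: 0510145051045$
Original string S is at sorted index 13

Answer: 0510145051045$
13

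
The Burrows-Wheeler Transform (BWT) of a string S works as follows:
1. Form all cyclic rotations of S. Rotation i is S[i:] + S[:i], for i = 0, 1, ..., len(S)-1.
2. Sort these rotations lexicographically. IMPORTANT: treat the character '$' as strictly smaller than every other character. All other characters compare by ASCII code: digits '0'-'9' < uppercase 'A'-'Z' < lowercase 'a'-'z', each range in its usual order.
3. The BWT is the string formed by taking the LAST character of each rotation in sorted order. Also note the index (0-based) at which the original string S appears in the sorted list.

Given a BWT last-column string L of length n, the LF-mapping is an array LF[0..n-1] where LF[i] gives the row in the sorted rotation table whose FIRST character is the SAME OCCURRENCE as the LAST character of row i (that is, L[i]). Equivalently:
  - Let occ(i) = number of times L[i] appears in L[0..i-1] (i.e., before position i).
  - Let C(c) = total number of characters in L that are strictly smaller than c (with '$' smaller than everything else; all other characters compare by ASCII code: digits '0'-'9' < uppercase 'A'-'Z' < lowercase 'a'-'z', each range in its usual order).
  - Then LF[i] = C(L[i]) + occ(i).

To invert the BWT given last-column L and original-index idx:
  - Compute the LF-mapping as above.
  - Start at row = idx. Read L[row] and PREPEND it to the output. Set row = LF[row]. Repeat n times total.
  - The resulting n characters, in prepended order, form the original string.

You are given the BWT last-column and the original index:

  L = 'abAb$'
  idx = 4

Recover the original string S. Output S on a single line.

Answer: bbAa$

Derivation:
LF mapping: 2 3 1 4 0
Walk LF starting at row 4, prepending L[row]:
  step 1: row=4, L[4]='$', prepend. Next row=LF[4]=0
  step 2: row=0, L[0]='a', prepend. Next row=LF[0]=2
  step 3: row=2, L[2]='A', prepend. Next row=LF[2]=1
  step 4: row=1, L[1]='b', prepend. Next row=LF[1]=3
  step 5: row=3, L[3]='b', prepend. Next row=LF[3]=4
Reversed output: bbAa$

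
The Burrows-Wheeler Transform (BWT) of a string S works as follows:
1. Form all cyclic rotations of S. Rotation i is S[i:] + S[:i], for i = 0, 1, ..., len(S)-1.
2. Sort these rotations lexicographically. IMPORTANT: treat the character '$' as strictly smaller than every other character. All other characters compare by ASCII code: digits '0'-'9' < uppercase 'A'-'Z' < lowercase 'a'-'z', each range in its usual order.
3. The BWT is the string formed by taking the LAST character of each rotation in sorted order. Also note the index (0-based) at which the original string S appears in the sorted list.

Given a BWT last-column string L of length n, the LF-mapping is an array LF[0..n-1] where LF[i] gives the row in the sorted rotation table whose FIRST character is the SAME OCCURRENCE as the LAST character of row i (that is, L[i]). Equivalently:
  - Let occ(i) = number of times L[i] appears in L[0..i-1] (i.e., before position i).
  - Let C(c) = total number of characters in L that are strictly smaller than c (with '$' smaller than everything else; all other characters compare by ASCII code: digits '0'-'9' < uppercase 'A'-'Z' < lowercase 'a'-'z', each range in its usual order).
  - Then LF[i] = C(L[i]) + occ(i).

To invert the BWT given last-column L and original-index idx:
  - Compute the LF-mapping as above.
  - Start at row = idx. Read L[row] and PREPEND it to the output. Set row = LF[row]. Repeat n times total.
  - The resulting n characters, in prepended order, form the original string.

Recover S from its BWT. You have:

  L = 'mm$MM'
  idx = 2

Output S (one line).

Answer: MmMm$

Derivation:
LF mapping: 3 4 0 1 2
Walk LF starting at row 2, prepending L[row]:
  step 1: row=2, L[2]='$', prepend. Next row=LF[2]=0
  step 2: row=0, L[0]='m', prepend. Next row=LF[0]=3
  step 3: row=3, L[3]='M', prepend. Next row=LF[3]=1
  step 4: row=1, L[1]='m', prepend. Next row=LF[1]=4
  step 5: row=4, L[4]='M', prepend. Next row=LF[4]=2
Reversed output: MmMm$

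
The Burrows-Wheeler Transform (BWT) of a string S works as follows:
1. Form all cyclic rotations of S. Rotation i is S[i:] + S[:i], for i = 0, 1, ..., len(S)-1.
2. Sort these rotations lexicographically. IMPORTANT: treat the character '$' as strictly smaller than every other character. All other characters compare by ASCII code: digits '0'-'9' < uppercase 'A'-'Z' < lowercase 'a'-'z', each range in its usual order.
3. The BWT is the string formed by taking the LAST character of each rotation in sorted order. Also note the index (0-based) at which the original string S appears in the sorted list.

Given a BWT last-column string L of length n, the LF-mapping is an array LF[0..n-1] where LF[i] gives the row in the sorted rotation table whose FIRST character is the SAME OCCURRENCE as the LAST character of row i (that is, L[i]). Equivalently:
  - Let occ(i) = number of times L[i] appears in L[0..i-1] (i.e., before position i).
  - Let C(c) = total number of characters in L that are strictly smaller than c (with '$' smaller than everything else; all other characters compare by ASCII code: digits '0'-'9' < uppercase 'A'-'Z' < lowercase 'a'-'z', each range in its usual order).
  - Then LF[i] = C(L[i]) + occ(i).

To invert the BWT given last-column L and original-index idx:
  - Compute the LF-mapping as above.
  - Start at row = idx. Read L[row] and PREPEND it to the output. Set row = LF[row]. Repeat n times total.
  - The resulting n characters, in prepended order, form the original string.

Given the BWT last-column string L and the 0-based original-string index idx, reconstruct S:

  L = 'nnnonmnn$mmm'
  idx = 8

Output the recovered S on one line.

Answer: nmomnnmnnmn$

Derivation:
LF mapping: 5 6 7 11 8 1 9 10 0 2 3 4
Walk LF starting at row 8, prepending L[row]:
  step 1: row=8, L[8]='$', prepend. Next row=LF[8]=0
  step 2: row=0, L[0]='n', prepend. Next row=LF[0]=5
  step 3: row=5, L[5]='m', prepend. Next row=LF[5]=1
  step 4: row=1, L[1]='n', prepend. Next row=LF[1]=6
  step 5: row=6, L[6]='n', prepend. Next row=LF[6]=9
  step 6: row=9, L[9]='m', prepend. Next row=LF[9]=2
  step 7: row=2, L[2]='n', prepend. Next row=LF[2]=7
  step 8: row=7, L[7]='n', prepend. Next row=LF[7]=10
  step 9: row=10, L[10]='m', prepend. Next row=LF[10]=3
  step 10: row=3, L[3]='o', prepend. Next row=LF[3]=11
  step 11: row=11, L[11]='m', prepend. Next row=LF[11]=4
  step 12: row=4, L[4]='n', prepend. Next row=LF[4]=8
Reversed output: nmomnnmnnmn$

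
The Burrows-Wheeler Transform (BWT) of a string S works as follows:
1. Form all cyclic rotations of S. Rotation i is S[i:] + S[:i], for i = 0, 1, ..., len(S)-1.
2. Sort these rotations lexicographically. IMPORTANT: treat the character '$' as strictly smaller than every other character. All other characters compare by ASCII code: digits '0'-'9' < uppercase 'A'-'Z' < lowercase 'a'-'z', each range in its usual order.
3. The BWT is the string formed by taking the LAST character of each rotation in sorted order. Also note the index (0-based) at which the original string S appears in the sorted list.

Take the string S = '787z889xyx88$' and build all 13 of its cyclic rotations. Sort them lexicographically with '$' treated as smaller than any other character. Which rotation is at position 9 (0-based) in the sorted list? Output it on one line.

All 13 rotations (rotation i = S[i:]+S[:i]):
  rot[0] = 787z889xyx88$
  rot[1] = 87z889xyx88$7
  rot[2] = 7z889xyx88$78
  rot[3] = z889xyx88$787
  rot[4] = 889xyx88$787z
  rot[5] = 89xyx88$787z8
  rot[6] = 9xyx88$787z88
  rot[7] = xyx88$787z889
  rot[8] = yx88$787z889x
  rot[9] = x88$787z889xy
  rot[10] = 88$787z889xyx
  rot[11] = 8$787z889xyx8
  rot[12] = $787z889xyx88
Sorted (with $ < everything):
  sorted[0] = $787z889xyx88
  sorted[1] = 787z889xyx88$
  sorted[2] = 7z889xyx88$78
  sorted[3] = 8$787z889xyx8
  sorted[4] = 87z889xyx88$7
  sorted[5] = 88$787z889xyx
  sorted[6] = 889xyx88$787z
  sorted[7] = 89xyx88$787z8
  sorted[8] = 9xyx88$787z88
  sorted[9] = x88$787z889xy
  sorted[10] = xyx88$787z889
  sorted[11] = yx88$787z889x
  sorted[12] = z889xyx88$787
sorted[9] = x88$787z889xy

Answer: x88$787z889xy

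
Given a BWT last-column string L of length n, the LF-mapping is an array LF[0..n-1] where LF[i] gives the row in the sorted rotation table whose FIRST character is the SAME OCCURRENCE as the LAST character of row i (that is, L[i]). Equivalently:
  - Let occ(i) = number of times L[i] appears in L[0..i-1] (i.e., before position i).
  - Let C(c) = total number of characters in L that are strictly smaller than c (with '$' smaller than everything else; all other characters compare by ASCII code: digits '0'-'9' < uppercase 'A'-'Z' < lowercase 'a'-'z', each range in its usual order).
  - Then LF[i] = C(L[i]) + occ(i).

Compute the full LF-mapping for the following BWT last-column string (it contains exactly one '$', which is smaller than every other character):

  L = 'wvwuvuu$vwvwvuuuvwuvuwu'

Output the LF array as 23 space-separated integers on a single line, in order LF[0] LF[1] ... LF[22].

Answer: 17 10 18 1 11 2 3 0 12 19 13 20 14 4 5 6 15 21 7 16 8 22 9

Derivation:
Char counts: '$':1, 'u':9, 'v':7, 'w':6
C (first-col start): C('$')=0, C('u')=1, C('v')=10, C('w')=17
L[0]='w': occ=0, LF[0]=C('w')+0=17+0=17
L[1]='v': occ=0, LF[1]=C('v')+0=10+0=10
L[2]='w': occ=1, LF[2]=C('w')+1=17+1=18
L[3]='u': occ=0, LF[3]=C('u')+0=1+0=1
L[4]='v': occ=1, LF[4]=C('v')+1=10+1=11
L[5]='u': occ=1, LF[5]=C('u')+1=1+1=2
L[6]='u': occ=2, LF[6]=C('u')+2=1+2=3
L[7]='$': occ=0, LF[7]=C('$')+0=0+0=0
L[8]='v': occ=2, LF[8]=C('v')+2=10+2=12
L[9]='w': occ=2, LF[9]=C('w')+2=17+2=19
L[10]='v': occ=3, LF[10]=C('v')+3=10+3=13
L[11]='w': occ=3, LF[11]=C('w')+3=17+3=20
L[12]='v': occ=4, LF[12]=C('v')+4=10+4=14
L[13]='u': occ=3, LF[13]=C('u')+3=1+3=4
L[14]='u': occ=4, LF[14]=C('u')+4=1+4=5
L[15]='u': occ=5, LF[15]=C('u')+5=1+5=6
L[16]='v': occ=5, LF[16]=C('v')+5=10+5=15
L[17]='w': occ=4, LF[17]=C('w')+4=17+4=21
L[18]='u': occ=6, LF[18]=C('u')+6=1+6=7
L[19]='v': occ=6, LF[19]=C('v')+6=10+6=16
L[20]='u': occ=7, LF[20]=C('u')+7=1+7=8
L[21]='w': occ=5, LF[21]=C('w')+5=17+5=22
L[22]='u': occ=8, LF[22]=C('u')+8=1+8=9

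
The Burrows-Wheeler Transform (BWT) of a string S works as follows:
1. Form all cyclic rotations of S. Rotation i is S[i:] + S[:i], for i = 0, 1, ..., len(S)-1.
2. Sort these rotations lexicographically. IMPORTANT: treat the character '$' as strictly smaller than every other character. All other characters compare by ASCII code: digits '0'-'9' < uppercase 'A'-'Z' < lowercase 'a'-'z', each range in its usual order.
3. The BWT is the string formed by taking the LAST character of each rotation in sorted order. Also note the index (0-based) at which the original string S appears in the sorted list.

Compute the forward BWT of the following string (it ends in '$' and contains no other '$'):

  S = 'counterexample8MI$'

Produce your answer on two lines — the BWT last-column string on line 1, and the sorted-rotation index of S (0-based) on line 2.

Answer: IeM8x$ltrpaucmenoe
5

Derivation:
All 18 rotations (rotation i = S[i:]+S[:i]):
  rot[0] = counterexample8MI$
  rot[1] = ounterexample8MI$c
  rot[2] = unterexample8MI$co
  rot[3] = nterexample8MI$cou
  rot[4] = terexample8MI$coun
  rot[5] = erexample8MI$count
  rot[6] = rexample8MI$counte
  rot[7] = example8MI$counter
  rot[8] = xample8MI$countere
  rot[9] = ample8MI$counterex
  rot[10] = mple8MI$counterexa
  rot[11] = ple8MI$counterexam
  rot[12] = le8MI$counterexamp
  rot[13] = e8MI$counterexampl
  rot[14] = 8MI$counterexample
  rot[15] = MI$counterexample8
  rot[16] = I$counterexample8M
  rot[17] = $counterexample8MI
Sorted (with $ < everything):
  sorted[0] = $counterexample8MI  (last char: 'I')
  sorted[1] = 8MI$counterexample  (last char: 'e')
  sorted[2] = I$counterexample8M  (last char: 'M')
  sorted[3] = MI$counterexample8  (last char: '8')
  sorted[4] = ample8MI$counterex  (last char: 'x')
  sorted[5] = counterexample8MI$  (last char: '$')
  sorted[6] = e8MI$counterexampl  (last char: 'l')
  sorted[7] = erexample8MI$count  (last char: 't')
  sorted[8] = example8MI$counter  (last char: 'r')
  sorted[9] = le8MI$counterexamp  (last char: 'p')
  sorted[10] = mple8MI$counterexa  (last char: 'a')
  sorted[11] = nterexample8MI$cou  (last char: 'u')
  sorted[12] = ounterexample8MI$c  (last char: 'c')
  sorted[13] = ple8MI$counterexam  (last char: 'm')
  sorted[14] = rexample8MI$counte  (last char: 'e')
  sorted[15] = terexample8MI$coun  (last char: 'n')
  sorted[16] = unterexample8MI$co  (last char: 'o')
  sorted[17] = xample8MI$countere  (last char: 'e')
Last column: IeM8x$ltrpaucmenoe
Original string S is at sorted index 5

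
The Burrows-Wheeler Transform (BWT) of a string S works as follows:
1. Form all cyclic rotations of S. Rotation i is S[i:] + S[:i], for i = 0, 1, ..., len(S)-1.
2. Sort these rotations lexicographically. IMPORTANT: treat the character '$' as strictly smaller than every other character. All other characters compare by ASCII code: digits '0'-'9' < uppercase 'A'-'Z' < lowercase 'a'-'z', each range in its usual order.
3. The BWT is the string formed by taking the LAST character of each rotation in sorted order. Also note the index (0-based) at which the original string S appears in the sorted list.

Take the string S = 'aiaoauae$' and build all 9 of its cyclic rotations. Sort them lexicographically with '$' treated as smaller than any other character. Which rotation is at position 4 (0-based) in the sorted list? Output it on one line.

Answer: auae$aiao

Derivation:
All 9 rotations (rotation i = S[i:]+S[:i]):
  rot[0] = aiaoauae$
  rot[1] = iaoauae$a
  rot[2] = aoauae$ai
  rot[3] = oauae$aia
  rot[4] = auae$aiao
  rot[5] = uae$aiaoa
  rot[6] = ae$aiaoau
  rot[7] = e$aiaoaua
  rot[8] = $aiaoauae
Sorted (with $ < everything):
  sorted[0] = $aiaoauae
  sorted[1] = ae$aiaoau
  sorted[2] = aiaoauae$
  sorted[3] = aoauae$ai
  sorted[4] = auae$aiao
  sorted[5] = e$aiaoaua
  sorted[6] = iaoauae$a
  sorted[7] = oauae$aia
  sorted[8] = uae$aiaoa
sorted[4] = auae$aiao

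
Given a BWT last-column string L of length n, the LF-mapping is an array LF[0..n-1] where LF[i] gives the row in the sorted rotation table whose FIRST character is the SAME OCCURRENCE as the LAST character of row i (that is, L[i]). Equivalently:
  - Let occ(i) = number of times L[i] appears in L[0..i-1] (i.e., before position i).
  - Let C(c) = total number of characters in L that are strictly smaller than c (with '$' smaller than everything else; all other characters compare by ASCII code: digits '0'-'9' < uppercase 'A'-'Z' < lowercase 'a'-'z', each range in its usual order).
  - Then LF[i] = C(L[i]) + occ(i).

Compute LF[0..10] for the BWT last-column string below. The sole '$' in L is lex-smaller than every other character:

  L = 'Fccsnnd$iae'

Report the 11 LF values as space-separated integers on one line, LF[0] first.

Char counts: '$':1, 'F':1, 'a':1, 'c':2, 'd':1, 'e':1, 'i':1, 'n':2, 's':1
C (first-col start): C('$')=0, C('F')=1, C('a')=2, C('c')=3, C('d')=5, C('e')=6, C('i')=7, C('n')=8, C('s')=10
L[0]='F': occ=0, LF[0]=C('F')+0=1+0=1
L[1]='c': occ=0, LF[1]=C('c')+0=3+0=3
L[2]='c': occ=1, LF[2]=C('c')+1=3+1=4
L[3]='s': occ=0, LF[3]=C('s')+0=10+0=10
L[4]='n': occ=0, LF[4]=C('n')+0=8+0=8
L[5]='n': occ=1, LF[5]=C('n')+1=8+1=9
L[6]='d': occ=0, LF[6]=C('d')+0=5+0=5
L[7]='$': occ=0, LF[7]=C('$')+0=0+0=0
L[8]='i': occ=0, LF[8]=C('i')+0=7+0=7
L[9]='a': occ=0, LF[9]=C('a')+0=2+0=2
L[10]='e': occ=0, LF[10]=C('e')+0=6+0=6

Answer: 1 3 4 10 8 9 5 0 7 2 6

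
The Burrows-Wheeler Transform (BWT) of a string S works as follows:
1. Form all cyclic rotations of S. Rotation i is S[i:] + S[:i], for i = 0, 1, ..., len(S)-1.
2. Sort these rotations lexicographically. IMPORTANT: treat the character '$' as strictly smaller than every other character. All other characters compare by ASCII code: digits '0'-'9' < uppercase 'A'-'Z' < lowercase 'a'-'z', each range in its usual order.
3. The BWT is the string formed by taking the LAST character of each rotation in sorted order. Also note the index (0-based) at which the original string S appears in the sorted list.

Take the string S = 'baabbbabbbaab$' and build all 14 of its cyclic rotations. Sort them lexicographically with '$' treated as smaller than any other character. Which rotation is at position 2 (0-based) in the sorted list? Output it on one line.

Answer: aabbbabbbaab$b

Derivation:
All 14 rotations (rotation i = S[i:]+S[:i]):
  rot[0] = baabbbabbbaab$
  rot[1] = aabbbabbbaab$b
  rot[2] = abbbabbbaab$ba
  rot[3] = bbbabbbaab$baa
  rot[4] = bbabbbaab$baab
  rot[5] = babbbaab$baabb
  rot[6] = abbbaab$baabbb
  rot[7] = bbbaab$baabbba
  rot[8] = bbaab$baabbbab
  rot[9] = baab$baabbbabb
  rot[10] = aab$baabbbabbb
  rot[11] = ab$baabbbabbba
  rot[12] = b$baabbbabbbaa
  rot[13] = $baabbbabbbaab
Sorted (with $ < everything):
  sorted[0] = $baabbbabbbaab
  sorted[1] = aab$baabbbabbb
  sorted[2] = aabbbabbbaab$b
  sorted[3] = ab$baabbbabbba
  sorted[4] = abbbaab$baabbb
  sorted[5] = abbbabbbaab$ba
  sorted[6] = b$baabbbabbbaa
  sorted[7] = baab$baabbbabb
  sorted[8] = baabbbabbbaab$
  sorted[9] = babbbaab$baabb
  sorted[10] = bbaab$baabbbab
  sorted[11] = bbabbbaab$baab
  sorted[12] = bbbaab$baabbba
  sorted[13] = bbbabbbaab$baa
sorted[2] = aabbbabbbaab$b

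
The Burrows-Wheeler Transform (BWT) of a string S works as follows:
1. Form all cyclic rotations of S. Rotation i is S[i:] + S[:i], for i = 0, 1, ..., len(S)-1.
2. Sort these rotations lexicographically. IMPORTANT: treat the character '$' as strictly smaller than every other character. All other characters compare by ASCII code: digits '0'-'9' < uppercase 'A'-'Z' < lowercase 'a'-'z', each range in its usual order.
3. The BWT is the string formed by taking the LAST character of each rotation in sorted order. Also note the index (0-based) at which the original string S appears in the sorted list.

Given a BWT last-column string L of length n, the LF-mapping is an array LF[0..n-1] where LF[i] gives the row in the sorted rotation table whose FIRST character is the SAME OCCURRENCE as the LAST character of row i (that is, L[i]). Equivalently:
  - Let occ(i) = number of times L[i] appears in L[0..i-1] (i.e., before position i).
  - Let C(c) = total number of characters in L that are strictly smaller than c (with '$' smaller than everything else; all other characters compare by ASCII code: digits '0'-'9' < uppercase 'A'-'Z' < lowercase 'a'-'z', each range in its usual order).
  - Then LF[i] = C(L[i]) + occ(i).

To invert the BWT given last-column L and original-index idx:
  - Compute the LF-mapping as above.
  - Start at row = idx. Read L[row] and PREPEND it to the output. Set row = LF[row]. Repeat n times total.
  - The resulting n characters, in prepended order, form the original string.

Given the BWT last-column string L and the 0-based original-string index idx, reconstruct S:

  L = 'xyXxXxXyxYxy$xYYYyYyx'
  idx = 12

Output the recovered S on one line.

LF mapping: 9 16 1 10 2 11 3 17 12 4 13 18 0 14 5 6 7 19 8 20 15
Walk LF starting at row 12, prepending L[row]:
  step 1: row=12, L[12]='$', prepend. Next row=LF[12]=0
  step 2: row=0, L[0]='x', prepend. Next row=LF[0]=9
  step 3: row=9, L[9]='Y', prepend. Next row=LF[9]=4
  step 4: row=4, L[4]='X', prepend. Next row=LF[4]=2
  step 5: row=2, L[2]='X', prepend. Next row=LF[2]=1
  step 6: row=1, L[1]='y', prepend. Next row=LF[1]=16
  step 7: row=16, L[16]='Y', prepend. Next row=LF[16]=7
  step 8: row=7, L[7]='y', prepend. Next row=LF[7]=17
  step 9: row=17, L[17]='y', prepend. Next row=LF[17]=19
  step 10: row=19, L[19]='y', prepend. Next row=LF[19]=20
  step 11: row=20, L[20]='x', prepend. Next row=LF[20]=15
  step 12: row=15, L[15]='Y', prepend. Next row=LF[15]=6
  step 13: row=6, L[6]='X', prepend. Next row=LF[6]=3
  step 14: row=3, L[3]='x', prepend. Next row=LF[3]=10
  step 15: row=10, L[10]='x', prepend. Next row=LF[10]=13
  step 16: row=13, L[13]='x', prepend. Next row=LF[13]=14
  step 17: row=14, L[14]='Y', prepend. Next row=LF[14]=5
  step 18: row=5, L[5]='x', prepend. Next row=LF[5]=11
  step 19: row=11, L[11]='y', prepend. Next row=LF[11]=18
  step 20: row=18, L[18]='Y', prepend. Next row=LF[18]=8
  step 21: row=8, L[8]='x', prepend. Next row=LF[8]=12
Reversed output: xYyxYxxxXYxyyyYyXXYx$

Answer: xYyxYxxxXYxyyyYyXXYx$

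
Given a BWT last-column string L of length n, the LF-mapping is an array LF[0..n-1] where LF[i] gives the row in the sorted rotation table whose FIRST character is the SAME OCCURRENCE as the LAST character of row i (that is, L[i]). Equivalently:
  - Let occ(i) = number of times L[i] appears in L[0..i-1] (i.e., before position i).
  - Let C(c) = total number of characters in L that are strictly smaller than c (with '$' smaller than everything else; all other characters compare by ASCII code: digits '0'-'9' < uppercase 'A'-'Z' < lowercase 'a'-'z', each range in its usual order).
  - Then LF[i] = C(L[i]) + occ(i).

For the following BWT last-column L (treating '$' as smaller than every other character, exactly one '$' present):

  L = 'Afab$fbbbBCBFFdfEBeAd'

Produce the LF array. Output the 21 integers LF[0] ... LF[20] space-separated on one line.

Answer: 1 18 10 11 0 19 12 13 14 3 6 4 8 9 15 20 7 5 17 2 16

Derivation:
Char counts: '$':1, 'A':2, 'B':3, 'C':1, 'E':1, 'F':2, 'a':1, 'b':4, 'd':2, 'e':1, 'f':3
C (first-col start): C('$')=0, C('A')=1, C('B')=3, C('C')=6, C('E')=7, C('F')=8, C('a')=10, C('b')=11, C('d')=15, C('e')=17, C('f')=18
L[0]='A': occ=0, LF[0]=C('A')+0=1+0=1
L[1]='f': occ=0, LF[1]=C('f')+0=18+0=18
L[2]='a': occ=0, LF[2]=C('a')+0=10+0=10
L[3]='b': occ=0, LF[3]=C('b')+0=11+0=11
L[4]='$': occ=0, LF[4]=C('$')+0=0+0=0
L[5]='f': occ=1, LF[5]=C('f')+1=18+1=19
L[6]='b': occ=1, LF[6]=C('b')+1=11+1=12
L[7]='b': occ=2, LF[7]=C('b')+2=11+2=13
L[8]='b': occ=3, LF[8]=C('b')+3=11+3=14
L[9]='B': occ=0, LF[9]=C('B')+0=3+0=3
L[10]='C': occ=0, LF[10]=C('C')+0=6+0=6
L[11]='B': occ=1, LF[11]=C('B')+1=3+1=4
L[12]='F': occ=0, LF[12]=C('F')+0=8+0=8
L[13]='F': occ=1, LF[13]=C('F')+1=8+1=9
L[14]='d': occ=0, LF[14]=C('d')+0=15+0=15
L[15]='f': occ=2, LF[15]=C('f')+2=18+2=20
L[16]='E': occ=0, LF[16]=C('E')+0=7+0=7
L[17]='B': occ=2, LF[17]=C('B')+2=3+2=5
L[18]='e': occ=0, LF[18]=C('e')+0=17+0=17
L[19]='A': occ=1, LF[19]=C('A')+1=1+1=2
L[20]='d': occ=1, LF[20]=C('d')+1=15+1=16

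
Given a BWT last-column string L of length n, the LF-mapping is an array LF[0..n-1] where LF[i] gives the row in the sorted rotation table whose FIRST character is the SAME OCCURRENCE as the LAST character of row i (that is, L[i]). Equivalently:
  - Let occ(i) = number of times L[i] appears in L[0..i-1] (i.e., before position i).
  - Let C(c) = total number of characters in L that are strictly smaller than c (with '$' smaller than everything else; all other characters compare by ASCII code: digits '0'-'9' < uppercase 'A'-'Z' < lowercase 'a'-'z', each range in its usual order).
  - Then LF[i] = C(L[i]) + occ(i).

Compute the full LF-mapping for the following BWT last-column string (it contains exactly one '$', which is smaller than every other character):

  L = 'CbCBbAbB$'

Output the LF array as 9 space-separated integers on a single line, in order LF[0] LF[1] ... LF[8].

Char counts: '$':1, 'A':1, 'B':2, 'C':2, 'b':3
C (first-col start): C('$')=0, C('A')=1, C('B')=2, C('C')=4, C('b')=6
L[0]='C': occ=0, LF[0]=C('C')+0=4+0=4
L[1]='b': occ=0, LF[1]=C('b')+0=6+0=6
L[2]='C': occ=1, LF[2]=C('C')+1=4+1=5
L[3]='B': occ=0, LF[3]=C('B')+0=2+0=2
L[4]='b': occ=1, LF[4]=C('b')+1=6+1=7
L[5]='A': occ=0, LF[5]=C('A')+0=1+0=1
L[6]='b': occ=2, LF[6]=C('b')+2=6+2=8
L[7]='B': occ=1, LF[7]=C('B')+1=2+1=3
L[8]='$': occ=0, LF[8]=C('$')+0=0+0=0

Answer: 4 6 5 2 7 1 8 3 0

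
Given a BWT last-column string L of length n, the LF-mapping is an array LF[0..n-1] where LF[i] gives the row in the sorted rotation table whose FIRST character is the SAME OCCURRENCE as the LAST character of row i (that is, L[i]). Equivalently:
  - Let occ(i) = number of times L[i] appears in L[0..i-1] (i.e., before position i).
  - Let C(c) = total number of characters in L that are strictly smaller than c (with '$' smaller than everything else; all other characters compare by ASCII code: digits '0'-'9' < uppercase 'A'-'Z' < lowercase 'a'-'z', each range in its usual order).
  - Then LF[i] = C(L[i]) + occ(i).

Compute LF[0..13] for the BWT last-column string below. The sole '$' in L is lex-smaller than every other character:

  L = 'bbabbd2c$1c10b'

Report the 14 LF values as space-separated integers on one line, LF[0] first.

Char counts: '$':1, '0':1, '1':2, '2':1, 'a':1, 'b':5, 'c':2, 'd':1
C (first-col start): C('$')=0, C('0')=1, C('1')=2, C('2')=4, C('a')=5, C('b')=6, C('c')=11, C('d')=13
L[0]='b': occ=0, LF[0]=C('b')+0=6+0=6
L[1]='b': occ=1, LF[1]=C('b')+1=6+1=7
L[2]='a': occ=0, LF[2]=C('a')+0=5+0=5
L[3]='b': occ=2, LF[3]=C('b')+2=6+2=8
L[4]='b': occ=3, LF[4]=C('b')+3=6+3=9
L[5]='d': occ=0, LF[5]=C('d')+0=13+0=13
L[6]='2': occ=0, LF[6]=C('2')+0=4+0=4
L[7]='c': occ=0, LF[7]=C('c')+0=11+0=11
L[8]='$': occ=0, LF[8]=C('$')+0=0+0=0
L[9]='1': occ=0, LF[9]=C('1')+0=2+0=2
L[10]='c': occ=1, LF[10]=C('c')+1=11+1=12
L[11]='1': occ=1, LF[11]=C('1')+1=2+1=3
L[12]='0': occ=0, LF[12]=C('0')+0=1+0=1
L[13]='b': occ=4, LF[13]=C('b')+4=6+4=10

Answer: 6 7 5 8 9 13 4 11 0 2 12 3 1 10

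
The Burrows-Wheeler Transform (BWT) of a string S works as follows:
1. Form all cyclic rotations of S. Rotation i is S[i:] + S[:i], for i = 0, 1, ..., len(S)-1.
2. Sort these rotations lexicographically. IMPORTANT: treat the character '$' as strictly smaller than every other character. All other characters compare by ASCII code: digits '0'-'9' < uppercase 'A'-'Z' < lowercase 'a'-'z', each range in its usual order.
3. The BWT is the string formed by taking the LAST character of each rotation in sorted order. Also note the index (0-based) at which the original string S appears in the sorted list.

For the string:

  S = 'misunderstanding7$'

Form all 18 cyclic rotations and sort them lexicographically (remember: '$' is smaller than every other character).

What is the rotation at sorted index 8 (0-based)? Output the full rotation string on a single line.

All 18 rotations (rotation i = S[i:]+S[:i]):
  rot[0] = misunderstanding7$
  rot[1] = isunderstanding7$m
  rot[2] = sunderstanding7$mi
  rot[3] = understanding7$mis
  rot[4] = nderstanding7$misu
  rot[5] = derstanding7$misun
  rot[6] = erstanding7$misund
  rot[7] = rstanding7$misunde
  rot[8] = standing7$misunder
  rot[9] = tanding7$misunders
  rot[10] = anding7$misunderst
  rot[11] = nding7$misundersta
  rot[12] = ding7$misunderstan
  rot[13] = ing7$misunderstand
  rot[14] = ng7$misunderstandi
  rot[15] = g7$misunderstandin
  rot[16] = 7$misunderstanding
  rot[17] = $misunderstanding7
Sorted (with $ < everything):
  sorted[0] = $misunderstanding7
  sorted[1] = 7$misunderstanding
  sorted[2] = anding7$misunderst
  sorted[3] = derstanding7$misun
  sorted[4] = ding7$misunderstan
  sorted[5] = erstanding7$misund
  sorted[6] = g7$misunderstandin
  sorted[7] = ing7$misunderstand
  sorted[8] = isunderstanding7$m
  sorted[9] = misunderstanding7$
  sorted[10] = nderstanding7$misu
  sorted[11] = nding7$misundersta
  sorted[12] = ng7$misunderstandi
  sorted[13] = rstanding7$misunde
  sorted[14] = standing7$misunder
  sorted[15] = sunderstanding7$mi
  sorted[16] = tanding7$misunders
  sorted[17] = understanding7$mis
sorted[8] = isunderstanding7$m

Answer: isunderstanding7$m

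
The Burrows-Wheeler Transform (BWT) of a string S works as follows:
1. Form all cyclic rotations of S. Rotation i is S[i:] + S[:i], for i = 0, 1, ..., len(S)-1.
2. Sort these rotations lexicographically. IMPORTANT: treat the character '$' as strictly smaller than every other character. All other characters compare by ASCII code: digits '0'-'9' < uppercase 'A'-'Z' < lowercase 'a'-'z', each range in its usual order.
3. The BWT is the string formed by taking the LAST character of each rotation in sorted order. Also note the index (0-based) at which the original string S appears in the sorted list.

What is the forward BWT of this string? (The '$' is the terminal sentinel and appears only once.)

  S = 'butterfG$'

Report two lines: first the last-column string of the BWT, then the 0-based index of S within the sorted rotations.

Answer: Gf$tretub
2

Derivation:
All 9 rotations (rotation i = S[i:]+S[:i]):
  rot[0] = butterfG$
  rot[1] = utterfG$b
  rot[2] = tterfG$bu
  rot[3] = terfG$but
  rot[4] = erfG$butt
  rot[5] = rfG$butte
  rot[6] = fG$butter
  rot[7] = G$butterf
  rot[8] = $butterfG
Sorted (with $ < everything):
  sorted[0] = $butterfG  (last char: 'G')
  sorted[1] = G$butterf  (last char: 'f')
  sorted[2] = butterfG$  (last char: '$')
  sorted[3] = erfG$butt  (last char: 't')
  sorted[4] = fG$butter  (last char: 'r')
  sorted[5] = rfG$butte  (last char: 'e')
  sorted[6] = terfG$but  (last char: 't')
  sorted[7] = tterfG$bu  (last char: 'u')
  sorted[8] = utterfG$b  (last char: 'b')
Last column: Gf$tretub
Original string S is at sorted index 2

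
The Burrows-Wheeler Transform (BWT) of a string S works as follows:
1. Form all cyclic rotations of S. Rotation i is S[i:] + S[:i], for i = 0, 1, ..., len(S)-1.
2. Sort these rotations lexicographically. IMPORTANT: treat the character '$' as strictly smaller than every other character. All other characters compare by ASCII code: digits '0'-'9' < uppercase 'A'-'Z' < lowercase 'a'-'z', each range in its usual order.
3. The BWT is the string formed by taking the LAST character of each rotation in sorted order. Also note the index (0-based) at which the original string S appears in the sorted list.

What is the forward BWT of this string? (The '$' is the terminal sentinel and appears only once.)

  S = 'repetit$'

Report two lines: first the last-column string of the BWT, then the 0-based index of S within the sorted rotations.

All 8 rotations (rotation i = S[i:]+S[:i]):
  rot[0] = repetit$
  rot[1] = epetit$r
  rot[2] = petit$re
  rot[3] = etit$rep
  rot[4] = tit$repe
  rot[5] = it$repet
  rot[6] = t$repeti
  rot[7] = $repetit
Sorted (with $ < everything):
  sorted[0] = $repetit  (last char: 't')
  sorted[1] = epetit$r  (last char: 'r')
  sorted[2] = etit$rep  (last char: 'p')
  sorted[3] = it$repet  (last char: 't')
  sorted[4] = petit$re  (last char: 'e')
  sorted[5] = repetit$  (last char: '$')
  sorted[6] = t$repeti  (last char: 'i')
  sorted[7] = tit$repe  (last char: 'e')
Last column: trpte$ie
Original string S is at sorted index 5

Answer: trpte$ie
5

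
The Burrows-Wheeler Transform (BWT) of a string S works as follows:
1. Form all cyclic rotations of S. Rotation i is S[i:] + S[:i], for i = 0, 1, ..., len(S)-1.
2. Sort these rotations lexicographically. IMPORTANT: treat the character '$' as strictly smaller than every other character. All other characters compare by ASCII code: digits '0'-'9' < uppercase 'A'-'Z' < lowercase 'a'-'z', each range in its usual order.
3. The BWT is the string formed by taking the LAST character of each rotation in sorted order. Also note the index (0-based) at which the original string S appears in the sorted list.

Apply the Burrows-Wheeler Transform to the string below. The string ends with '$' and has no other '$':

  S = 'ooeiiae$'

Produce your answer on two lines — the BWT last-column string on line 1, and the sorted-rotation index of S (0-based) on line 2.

All 8 rotations (rotation i = S[i:]+S[:i]):
  rot[0] = ooeiiae$
  rot[1] = oeiiae$o
  rot[2] = eiiae$oo
  rot[3] = iiae$ooe
  rot[4] = iae$ooei
  rot[5] = ae$ooeii
  rot[6] = e$ooeiia
  rot[7] = $ooeiiae
Sorted (with $ < everything):
  sorted[0] = $ooeiiae  (last char: 'e')
  sorted[1] = ae$ooeii  (last char: 'i')
  sorted[2] = e$ooeiia  (last char: 'a')
  sorted[3] = eiiae$oo  (last char: 'o')
  sorted[4] = iae$ooei  (last char: 'i')
  sorted[5] = iiae$ooe  (last char: 'e')
  sorted[6] = oeiiae$o  (last char: 'o')
  sorted[7] = ooeiiae$  (last char: '$')
Last column: eiaoieo$
Original string S is at sorted index 7

Answer: eiaoieo$
7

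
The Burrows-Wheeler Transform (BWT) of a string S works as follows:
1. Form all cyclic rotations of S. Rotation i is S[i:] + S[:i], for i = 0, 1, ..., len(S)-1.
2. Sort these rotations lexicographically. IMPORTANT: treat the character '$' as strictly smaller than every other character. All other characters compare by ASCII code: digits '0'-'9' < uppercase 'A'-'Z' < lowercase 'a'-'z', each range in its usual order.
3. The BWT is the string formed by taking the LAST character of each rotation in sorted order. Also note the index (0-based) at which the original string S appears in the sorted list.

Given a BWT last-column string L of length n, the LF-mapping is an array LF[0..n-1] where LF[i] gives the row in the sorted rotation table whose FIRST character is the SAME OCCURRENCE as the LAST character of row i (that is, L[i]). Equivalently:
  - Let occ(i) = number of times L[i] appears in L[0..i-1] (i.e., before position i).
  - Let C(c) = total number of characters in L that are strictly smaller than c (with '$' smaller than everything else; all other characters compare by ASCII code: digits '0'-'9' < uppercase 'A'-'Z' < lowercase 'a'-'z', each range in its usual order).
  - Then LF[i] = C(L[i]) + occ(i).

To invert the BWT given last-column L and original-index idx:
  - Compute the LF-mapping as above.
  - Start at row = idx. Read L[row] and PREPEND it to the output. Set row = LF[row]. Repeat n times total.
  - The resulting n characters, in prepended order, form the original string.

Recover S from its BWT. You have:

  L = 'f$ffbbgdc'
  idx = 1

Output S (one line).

LF mapping: 5 0 6 7 1 2 8 4 3
Walk LF starting at row 1, prepending L[row]:
  step 1: row=1, L[1]='$', prepend. Next row=LF[1]=0
  step 2: row=0, L[0]='f', prepend. Next row=LF[0]=5
  step 3: row=5, L[5]='b', prepend. Next row=LF[5]=2
  step 4: row=2, L[2]='f', prepend. Next row=LF[2]=6
  step 5: row=6, L[6]='g', prepend. Next row=LF[6]=8
  step 6: row=8, L[8]='c', prepend. Next row=LF[8]=3
  step 7: row=3, L[3]='f', prepend. Next row=LF[3]=7
  step 8: row=7, L[7]='d', prepend. Next row=LF[7]=4
  step 9: row=4, L[4]='b', prepend. Next row=LF[4]=1
Reversed output: bdfcgfbf$

Answer: bdfcgfbf$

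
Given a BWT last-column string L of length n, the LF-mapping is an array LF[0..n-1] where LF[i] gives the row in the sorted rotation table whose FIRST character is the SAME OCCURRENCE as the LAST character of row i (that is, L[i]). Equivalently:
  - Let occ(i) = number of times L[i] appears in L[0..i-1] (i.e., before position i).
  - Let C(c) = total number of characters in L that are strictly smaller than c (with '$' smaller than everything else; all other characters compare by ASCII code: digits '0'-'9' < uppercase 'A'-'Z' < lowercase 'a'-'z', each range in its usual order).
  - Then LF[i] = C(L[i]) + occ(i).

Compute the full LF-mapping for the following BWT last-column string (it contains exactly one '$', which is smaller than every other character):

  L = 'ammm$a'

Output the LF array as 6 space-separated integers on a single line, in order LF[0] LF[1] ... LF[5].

Char counts: '$':1, 'a':2, 'm':3
C (first-col start): C('$')=0, C('a')=1, C('m')=3
L[0]='a': occ=0, LF[0]=C('a')+0=1+0=1
L[1]='m': occ=0, LF[1]=C('m')+0=3+0=3
L[2]='m': occ=1, LF[2]=C('m')+1=3+1=4
L[3]='m': occ=2, LF[3]=C('m')+2=3+2=5
L[4]='$': occ=0, LF[4]=C('$')+0=0+0=0
L[5]='a': occ=1, LF[5]=C('a')+1=1+1=2

Answer: 1 3 4 5 0 2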